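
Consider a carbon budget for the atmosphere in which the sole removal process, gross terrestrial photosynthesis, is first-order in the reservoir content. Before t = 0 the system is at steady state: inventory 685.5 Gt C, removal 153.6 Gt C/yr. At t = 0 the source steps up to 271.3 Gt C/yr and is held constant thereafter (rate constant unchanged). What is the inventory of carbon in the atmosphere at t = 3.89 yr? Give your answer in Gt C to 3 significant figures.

991 Gt C

τ = M₀/F₀ = 685.5/153.6 = 4.463 yr; rate constant k = 1/τ.
New steady state M_∞ = F₁/k = F₁·τ = 271.3 × 4.463 = 1210.8 Gt C.
M(t) = M_∞ + (M₀ − M_∞)·e^(−t/τ); t/τ = 3.89/4.463 = 0.8716, so e^(−t/τ) = 0.4183.
M(t) = 1210.8 − 525.3 × 0.4183 = 991.07 Gt C.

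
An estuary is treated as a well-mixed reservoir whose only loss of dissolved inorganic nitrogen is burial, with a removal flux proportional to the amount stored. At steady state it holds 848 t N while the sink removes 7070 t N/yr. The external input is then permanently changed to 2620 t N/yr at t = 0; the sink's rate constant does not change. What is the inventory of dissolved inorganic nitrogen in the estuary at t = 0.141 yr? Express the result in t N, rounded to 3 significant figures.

Residence time τ = M₀/F₀ = 0.1199 yr. The eventual steady state is M_∞ = M₀·(F₁/F₀) = 848 × 2620/7070 = 314.25 t N.
The anomaly ΔM(t) = M(t) − M_∞ decays as ΔM₀·e^(−t/τ) with ΔM₀ = 848 − 314.25 = 533.7 t N.
At t = 0.141 yr, e^(−t/τ) = e^(−1.176) = 0.3086, so ΔM = 164.7 t N and M = 314.25 + 164.7 = 478.99 t N.

479 t N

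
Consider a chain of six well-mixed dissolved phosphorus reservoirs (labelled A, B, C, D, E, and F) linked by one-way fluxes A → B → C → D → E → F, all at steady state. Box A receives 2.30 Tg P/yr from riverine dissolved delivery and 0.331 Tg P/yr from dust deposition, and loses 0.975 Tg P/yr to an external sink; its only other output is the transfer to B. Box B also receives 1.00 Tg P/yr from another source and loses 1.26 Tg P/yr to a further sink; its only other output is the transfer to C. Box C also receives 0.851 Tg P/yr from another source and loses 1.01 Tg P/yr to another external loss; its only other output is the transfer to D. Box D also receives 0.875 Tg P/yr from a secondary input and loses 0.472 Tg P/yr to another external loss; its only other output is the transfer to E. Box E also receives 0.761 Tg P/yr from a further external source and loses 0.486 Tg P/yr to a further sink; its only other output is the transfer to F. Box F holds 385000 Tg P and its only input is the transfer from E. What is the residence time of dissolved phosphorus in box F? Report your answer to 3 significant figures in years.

Box A: F(A→B) = (2.30 + 0.331) − 0.975 = 1.6560 Tg P/yr.
Box B: F(B→C) = (1.6560 + 1.00) − 1.26 = 1.3960 Tg P/yr.
Box C: F(C→D) = (1.3960 + 0.851) − 1.01 = 1.2370 Tg P/yr.
Box D: F(D→E) = (1.2370 + 0.875) − 0.472 = 1.6400 Tg P/yr.
Box E: F(E→F) = (1.6400 + 0.761) − 0.486 = 1.9150 Tg P/yr.
Box F throughput = its input = 1.9150 Tg P/yr; τ = 385000 / 1.9150 = 201000 yr.

201000 yr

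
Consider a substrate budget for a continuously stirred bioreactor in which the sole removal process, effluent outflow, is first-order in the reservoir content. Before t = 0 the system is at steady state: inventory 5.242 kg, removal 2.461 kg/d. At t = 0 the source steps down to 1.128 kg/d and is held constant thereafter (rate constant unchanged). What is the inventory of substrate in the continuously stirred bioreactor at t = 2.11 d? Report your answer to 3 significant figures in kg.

3.46 kg

τ = M₀/F₀ = 5.242/2.461 = 2.130 d; rate constant k = 1/τ.
New steady state M_∞ = F₁/k = F₁·τ = 1.128 × 2.130 = 2.4027 kg.
M(t) = M_∞ + (M₀ − M_∞)·e^(−t/τ); t/τ = 2.11/2.130 = 0.9906, so e^(−t/τ) = 0.3714.
M(t) = 2.4027 + 2.839 × 0.3714 = 3.4571 kg.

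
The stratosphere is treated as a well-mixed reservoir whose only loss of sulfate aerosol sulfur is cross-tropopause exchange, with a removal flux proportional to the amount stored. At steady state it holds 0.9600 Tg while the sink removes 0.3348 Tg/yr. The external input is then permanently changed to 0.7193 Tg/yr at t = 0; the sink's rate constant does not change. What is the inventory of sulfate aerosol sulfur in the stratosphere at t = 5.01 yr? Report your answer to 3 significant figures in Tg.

The sink rate constant is k = F₀/M₀ = 0.3348/0.9600 = 0.3488 yr⁻¹.
Solving dM/dt = F₁ − kM with M(0) = M₀ gives M(t) = F₁/k + (M₀ − F₁/k)·e^(−kt).
F₁/k = 0.7193/0.3488 = 2.0625 Tg; kt = 0.3488 × 5.01 = 1.747, e^(−kt) = 0.1743.
M(5.01) = 2.0625 + (0.9600 − 2.0625) × 0.1743 = 2.0625 − 0.1921 = 1.8704 Tg.

1.87 Tg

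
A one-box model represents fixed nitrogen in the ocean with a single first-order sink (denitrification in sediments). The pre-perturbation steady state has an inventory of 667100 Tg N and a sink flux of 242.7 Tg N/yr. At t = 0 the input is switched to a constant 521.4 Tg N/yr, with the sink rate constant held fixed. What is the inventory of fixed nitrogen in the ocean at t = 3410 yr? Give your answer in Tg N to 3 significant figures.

1.21×10^6 Tg N

Residence time τ = M₀/F₀ = 2749 yr. The eventual steady state is M_∞ = M₀·(F₁/F₀) = 667100 × 521.4/242.7 = 1.4332×10^6 Tg N.
The anomaly ΔM(t) = M(t) − M_∞ decays as ΔM₀·e^(−t/τ) with ΔM₀ = 667100 − 1.4332×10^6 = −766100 Tg N.
At t = 3410 yr, e^(−t/τ) = e^(−1.241) = 0.2892, so ΔM = −221500 Tg N and M = 1.4332×10^6 − 221500 = 1.2116×10^6 Tg N.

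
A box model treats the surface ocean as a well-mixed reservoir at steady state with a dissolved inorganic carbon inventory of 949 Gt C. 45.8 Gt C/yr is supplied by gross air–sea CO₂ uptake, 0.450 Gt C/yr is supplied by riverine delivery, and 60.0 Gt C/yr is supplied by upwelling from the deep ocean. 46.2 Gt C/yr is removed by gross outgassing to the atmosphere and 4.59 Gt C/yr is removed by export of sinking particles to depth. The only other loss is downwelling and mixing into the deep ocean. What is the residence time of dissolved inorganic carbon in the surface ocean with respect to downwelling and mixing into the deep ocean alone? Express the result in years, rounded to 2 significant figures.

17 yr

At steady state ΣF_in = ΣF_out.
ΣF_in = 45.8 + 0.450 + 60.0 = 106.25 Gt C/yr.
Downwelling and mixing into the deep ocean flux = ΣF_in − (46.2 + 4.59) = 106.25 − 50.79 = 55.46 Gt C/yr.
τ = M / F = 949 / 55.46 = 17.11 yr.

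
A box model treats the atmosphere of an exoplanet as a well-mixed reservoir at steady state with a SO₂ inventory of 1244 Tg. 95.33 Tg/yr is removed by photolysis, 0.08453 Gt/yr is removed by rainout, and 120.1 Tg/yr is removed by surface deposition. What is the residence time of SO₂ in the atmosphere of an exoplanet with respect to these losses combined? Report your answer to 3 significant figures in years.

Convert the rainout flux: 0.08453 Gt/yr = 84.53 Tg/yr.
Total removal = 95.33 + 84.53 + 120.1 = 299.96 Tg/yr.
τ = M / ΣF_out = 1244 / 299.96 = 4.147 yr.

4.15 yr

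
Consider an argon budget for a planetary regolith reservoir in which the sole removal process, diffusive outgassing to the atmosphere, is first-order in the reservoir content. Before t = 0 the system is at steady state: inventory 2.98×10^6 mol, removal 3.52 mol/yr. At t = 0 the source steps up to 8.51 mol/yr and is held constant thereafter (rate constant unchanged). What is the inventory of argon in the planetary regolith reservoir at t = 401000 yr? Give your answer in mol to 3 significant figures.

4.57×10^6 mol

τ = M₀/F₀ = 2.98×10^6/3.52 = 846600 yr; rate constant k = 1/τ.
New steady state M_∞ = F₁/k = F₁·τ = 8.51 × 846600 = 7.2045×10^6 mol.
M(t) = M_∞ + (M₀ − M_∞)·e^(−t/τ); t/τ = 401000/846600 = 0.4737, so e^(−t/τ) = 0.6227.
M(t) = 7.2045×10^6 − 4.224×10^6 × 0.6227 = 4.5738×10^6 mol.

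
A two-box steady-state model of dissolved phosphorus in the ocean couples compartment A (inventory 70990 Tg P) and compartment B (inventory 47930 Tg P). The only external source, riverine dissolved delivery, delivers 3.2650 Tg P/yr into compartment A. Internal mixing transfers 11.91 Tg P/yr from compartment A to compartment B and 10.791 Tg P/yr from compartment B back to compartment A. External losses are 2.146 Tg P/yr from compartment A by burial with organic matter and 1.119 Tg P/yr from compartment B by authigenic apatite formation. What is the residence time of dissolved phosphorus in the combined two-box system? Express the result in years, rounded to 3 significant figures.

Residence time in the combined system uses the total inventory and the total *external* removal — internal exchanges between the two boxes cancel.
M_total = 70990 + 47930 = 118920 Tg P.
ΣF_external_out = 2.146 + 1.119 = 3.2650 Tg P/yr.
τ = M_total / ΣF_ext = 118920 / 3.2650 = 36420 yr.

36400 yr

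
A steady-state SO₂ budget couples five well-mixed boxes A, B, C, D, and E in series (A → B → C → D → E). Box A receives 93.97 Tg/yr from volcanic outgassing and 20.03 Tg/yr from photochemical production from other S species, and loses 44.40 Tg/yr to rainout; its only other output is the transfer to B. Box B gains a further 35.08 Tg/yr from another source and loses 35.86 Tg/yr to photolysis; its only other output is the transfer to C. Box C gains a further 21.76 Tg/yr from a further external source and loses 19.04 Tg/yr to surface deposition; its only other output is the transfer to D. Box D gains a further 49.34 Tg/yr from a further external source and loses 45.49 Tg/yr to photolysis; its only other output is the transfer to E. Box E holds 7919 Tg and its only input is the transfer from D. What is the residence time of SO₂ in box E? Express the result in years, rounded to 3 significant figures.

Box A: F(A→B) = (93.97 + 20.03) − 44.40 = 69.600 Tg/yr.
Box B: F(B→C) = (69.600 + 35.08) − 35.86 = 68.820 Tg/yr.
Box C: F(C→D) = (68.820 + 21.76) − 19.04 = 71.540 Tg/yr.
Box D: F(D→E) = (71.540 + 49.34) − 45.49 = 75.390 Tg/yr.
Box E throughput = its input = 75.390 Tg/yr; τ = 7919 / 75.390 = 105.0 yr.

105 yr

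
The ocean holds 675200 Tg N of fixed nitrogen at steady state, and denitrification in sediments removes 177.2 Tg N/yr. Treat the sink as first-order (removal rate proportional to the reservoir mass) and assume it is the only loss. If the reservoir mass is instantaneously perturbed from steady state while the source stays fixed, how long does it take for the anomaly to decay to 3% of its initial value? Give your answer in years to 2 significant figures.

13000 yr

For a linear reservoir the anomaly decays as exp(−t/τ) with τ = M/F = 675200/177.2 = 3810 yr.
exp(−t/τ) = 0.03 ⇒ t = −τ ln(0.03) = 3810 × 3.507 = 13360 yr.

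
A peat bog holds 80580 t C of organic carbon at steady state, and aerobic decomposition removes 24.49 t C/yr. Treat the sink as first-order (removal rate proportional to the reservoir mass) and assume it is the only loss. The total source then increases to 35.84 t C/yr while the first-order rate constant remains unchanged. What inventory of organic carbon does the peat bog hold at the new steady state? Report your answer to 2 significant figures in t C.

Rate constant k = F/M = 24.49 / 80580 = 0.0003039 yr⁻¹.
At the new steady state, source = k·M_new ⇒ M_new = 35.84 / 0.0003039 = 117900 t C.
(Equivalently M_new = M × F_new/F_old = 80580 × 35.84/24.49.)

120000 t C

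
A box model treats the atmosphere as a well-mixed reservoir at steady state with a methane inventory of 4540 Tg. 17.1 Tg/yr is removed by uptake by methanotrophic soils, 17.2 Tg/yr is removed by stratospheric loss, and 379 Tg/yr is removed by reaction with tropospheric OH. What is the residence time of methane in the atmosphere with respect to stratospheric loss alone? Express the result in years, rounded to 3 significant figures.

Residence time with respect to a single sink: τ = M / F_sink.
τ = 4540 / 17.2 = 264.0 yr.

264 yr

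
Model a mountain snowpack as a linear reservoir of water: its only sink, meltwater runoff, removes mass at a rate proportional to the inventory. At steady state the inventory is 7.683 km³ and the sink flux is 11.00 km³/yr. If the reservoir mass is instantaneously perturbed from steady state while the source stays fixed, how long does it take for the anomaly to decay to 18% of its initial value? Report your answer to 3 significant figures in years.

For a linear reservoir the anomaly decays as exp(−t/τ) with τ = M/F = 7.683/11.00 = 0.6985 yr.
exp(−t/τ) = 0.18 ⇒ t = −τ ln(0.18) = 0.6985 × 1.715 = 1.198 yr.

1.20 yr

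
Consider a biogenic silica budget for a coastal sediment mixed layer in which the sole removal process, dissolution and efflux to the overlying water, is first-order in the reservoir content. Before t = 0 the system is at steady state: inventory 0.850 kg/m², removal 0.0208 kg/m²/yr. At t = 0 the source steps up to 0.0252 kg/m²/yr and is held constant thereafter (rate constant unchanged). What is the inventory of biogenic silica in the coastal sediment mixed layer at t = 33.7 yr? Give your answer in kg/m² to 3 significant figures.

0.951 kg/m²

Residence time τ = M₀/F₀ = 40.87 yr. The eventual steady state is M_∞ = M₀·(F₁/F₀) = 0.850 × 0.0252/0.0208 = 1.0298 kg/m².
The anomaly ΔM(t) = M(t) − M_∞ decays as ΔM₀·e^(−t/τ) with ΔM₀ = 0.850 − 1.0298 = −0.1798 kg/m².
At t = 33.7 yr, e^(−t/τ) = e^(−0.8247) = 0.4384, so ΔM = −0.07882 kg/m² and M = 1.0298 − 0.07882 = 0.95098 kg/m².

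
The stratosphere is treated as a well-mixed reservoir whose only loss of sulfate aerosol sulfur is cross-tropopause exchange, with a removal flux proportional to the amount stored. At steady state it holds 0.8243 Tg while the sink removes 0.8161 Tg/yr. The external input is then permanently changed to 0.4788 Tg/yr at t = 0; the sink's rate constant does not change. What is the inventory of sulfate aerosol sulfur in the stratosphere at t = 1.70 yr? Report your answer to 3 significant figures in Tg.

The sink rate constant is k = F₀/M₀ = 0.8161/0.8243 = 0.9901 yr⁻¹.
Solving dM/dt = F₁ − kM with M(0) = M₀ gives M(t) = F₁/k + (M₀ − F₁/k)·e^(−kt).
F₁/k = 0.4788/0.9901 = 0.48361 Tg; kt = 0.9901 × 1.70 = 1.683, e^(−kt) = 0.1858.
M(1.70) = 0.48361 + (0.8243 − 0.48361) × 0.1858 = 0.48361 + 0.06330 = 0.54691 Tg.

0.547 Tg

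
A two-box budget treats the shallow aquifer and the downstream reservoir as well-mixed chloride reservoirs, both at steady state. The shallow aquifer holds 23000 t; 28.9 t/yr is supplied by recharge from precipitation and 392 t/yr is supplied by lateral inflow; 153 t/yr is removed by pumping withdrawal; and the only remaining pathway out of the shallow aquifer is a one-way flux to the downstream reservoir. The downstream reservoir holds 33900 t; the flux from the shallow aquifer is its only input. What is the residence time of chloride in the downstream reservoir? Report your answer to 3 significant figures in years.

Balance the shallow aquifer: ΣF_in = 28.9 + 392 = 420.90 t/yr.
Flux to the downstream reservoir = ΣF_in − (153) = 267.90 t/yr.
At steady state the output of the downstream reservoir equals its input, 267.90 t/yr.
τ = M / F = 33900 / 267.90 = 126.5 yr.

127 yr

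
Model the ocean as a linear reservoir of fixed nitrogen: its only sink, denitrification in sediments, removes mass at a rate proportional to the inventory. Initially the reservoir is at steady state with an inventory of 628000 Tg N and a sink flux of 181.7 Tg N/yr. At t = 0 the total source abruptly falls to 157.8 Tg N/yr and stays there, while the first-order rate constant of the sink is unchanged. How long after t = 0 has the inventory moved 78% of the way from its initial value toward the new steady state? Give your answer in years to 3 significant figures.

5230 yr

τ = M₀/F₀ = 628000/181.7 = 3456 yr.
The remaining gap fraction is e^(−t/τ); 78% covered ⇒ e^(−t/τ) = 0.220.
t = −τ ln(0.220) = 3456 × 1.514 = 5233 yr.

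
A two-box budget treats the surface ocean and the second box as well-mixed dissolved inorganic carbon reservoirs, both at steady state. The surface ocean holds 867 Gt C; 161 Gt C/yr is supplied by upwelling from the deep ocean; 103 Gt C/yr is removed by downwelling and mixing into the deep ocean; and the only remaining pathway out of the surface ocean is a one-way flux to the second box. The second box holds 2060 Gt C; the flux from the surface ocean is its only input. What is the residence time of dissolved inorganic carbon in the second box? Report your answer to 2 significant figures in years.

36 yr

Balance the surface ocean: ΣF_in = 161.00 Gt C/yr.
Flux to the second box = ΣF_in − (103) = 58.000 Gt C/yr.
At steady state the output of the second box equals its input, 58.000 Gt C/yr.
τ = M / F = 2060 / 58.000 = 35.52 yr.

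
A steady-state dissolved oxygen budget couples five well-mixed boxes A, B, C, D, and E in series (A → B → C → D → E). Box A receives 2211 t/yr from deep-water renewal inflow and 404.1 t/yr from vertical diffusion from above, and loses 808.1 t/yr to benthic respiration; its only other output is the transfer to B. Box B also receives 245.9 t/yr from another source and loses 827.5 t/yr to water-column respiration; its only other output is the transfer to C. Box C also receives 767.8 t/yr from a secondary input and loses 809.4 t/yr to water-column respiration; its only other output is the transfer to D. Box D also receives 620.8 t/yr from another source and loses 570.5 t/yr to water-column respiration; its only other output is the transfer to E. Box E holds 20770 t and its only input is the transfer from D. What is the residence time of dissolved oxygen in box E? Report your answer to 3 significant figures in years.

16.8 yr

Box A: F(A→B) = (2211 + 404.1) − 808.1 = 1807.0 t/yr.
Box B: F(B→C) = (1807.0 + 245.9) − 827.5 = 1225.4 t/yr.
Box C: F(C→D) = (1225.4 + 767.8) − 809.4 = 1183.8 t/yr.
Box D: F(D→E) = (1183.8 + 620.8) − 570.5 = 1234.1 t/yr.
Box E throughput = its input = 1234.1 t/yr; τ = 20770 / 1234.1 = 16.83 yr.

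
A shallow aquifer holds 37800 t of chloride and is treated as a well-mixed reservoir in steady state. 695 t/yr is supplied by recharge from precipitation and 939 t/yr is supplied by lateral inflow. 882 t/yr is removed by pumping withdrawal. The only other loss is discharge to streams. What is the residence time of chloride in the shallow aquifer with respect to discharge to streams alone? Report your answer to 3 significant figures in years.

50.3 yr

At steady state ΣF_in = ΣF_out.
ΣF_in = 695 + 939 = 1634.0 t/yr.
Discharge to streams flux = ΣF_in − (882) = 1634.0 − 882.0 = 752.0 t/yr.
τ = M / F = 37800 / 752.0 = 50.27 yr.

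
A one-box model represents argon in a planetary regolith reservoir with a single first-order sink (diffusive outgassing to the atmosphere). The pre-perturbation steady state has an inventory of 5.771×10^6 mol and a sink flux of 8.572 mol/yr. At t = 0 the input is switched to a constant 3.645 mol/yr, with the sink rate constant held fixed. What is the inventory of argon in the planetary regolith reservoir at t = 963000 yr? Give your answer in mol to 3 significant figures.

3.25×10^6 mol

The sink rate constant is k = F₀/M₀ = 8.572/5.771×10^6 = 1.485×10^-6 yr⁻¹.
Solving dM/dt = F₁ − kM with M(0) = M₀ gives M(t) = F₁/k + (M₀ − F₁/k)·e^(−kt).
F₁/k = 3.645/1.485×10^-6 = 2.4540×10^6 mol; kt = 1.485×10^-6 × 963000 = 1.430, e^(−kt) = 0.2392.
M(963000) = 2.4540×10^6 + (5.771×10^6 − 2.4540×10^6) × 0.2392 = 2.4540×10^6 + 793500 = 3.2474×10^6 mol.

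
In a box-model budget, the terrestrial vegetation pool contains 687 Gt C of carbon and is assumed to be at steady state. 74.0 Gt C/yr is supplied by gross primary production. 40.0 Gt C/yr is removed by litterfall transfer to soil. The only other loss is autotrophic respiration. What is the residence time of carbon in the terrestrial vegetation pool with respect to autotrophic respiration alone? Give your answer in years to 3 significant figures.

At steady state ΣF_in = ΣF_out.
ΣF_in = 74.000 Gt C/yr.
Autotrophic respiration flux = ΣF_in − (40.0) = 74.000 − 40.00 = 34.00 Gt C/yr.
τ = M / F = 687 / 34.00 = 20.21 yr.

20.2 yr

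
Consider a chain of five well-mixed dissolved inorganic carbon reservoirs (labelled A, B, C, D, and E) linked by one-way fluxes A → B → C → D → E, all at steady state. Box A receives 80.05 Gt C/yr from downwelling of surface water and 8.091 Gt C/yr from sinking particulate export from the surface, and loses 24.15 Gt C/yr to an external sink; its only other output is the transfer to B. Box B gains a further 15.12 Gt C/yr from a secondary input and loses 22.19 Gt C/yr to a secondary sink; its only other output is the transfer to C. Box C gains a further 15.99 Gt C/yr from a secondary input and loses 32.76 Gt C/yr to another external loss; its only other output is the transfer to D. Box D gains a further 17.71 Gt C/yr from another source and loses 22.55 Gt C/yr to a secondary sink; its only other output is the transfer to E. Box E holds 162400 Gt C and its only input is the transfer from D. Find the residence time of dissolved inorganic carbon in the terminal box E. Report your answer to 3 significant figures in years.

4600 yr

Box A: F(A→B) = (80.05 + 8.091) − 24.15 = 63.991 Gt C/yr.
Box B: F(B→C) = (63.991 + 15.12) − 22.19 = 56.921 Gt C/yr.
Box C: F(C→D) = (56.921 + 15.99) − 32.76 = 40.151 Gt C/yr.
Box D: F(D→E) = (40.151 + 17.71) − 22.55 = 35.311 Gt C/yr.
Box E throughput = its input = 35.311 Gt C/yr; τ = 162400 / 35.311 = 4599 yr.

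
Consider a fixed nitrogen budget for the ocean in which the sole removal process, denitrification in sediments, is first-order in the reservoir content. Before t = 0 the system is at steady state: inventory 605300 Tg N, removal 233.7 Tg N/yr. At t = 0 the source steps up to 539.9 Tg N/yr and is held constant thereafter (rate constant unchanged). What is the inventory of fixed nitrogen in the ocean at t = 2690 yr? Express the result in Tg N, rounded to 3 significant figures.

1.12×10^6 Tg N

τ = M₀/F₀ = 605300/233.7 = 2590 yr; rate constant k = 1/τ.
New steady state M_∞ = F₁/k = F₁·τ = 539.9 × 2590 = 1.3984×10^6 Tg N.
M(t) = M_∞ + (M₀ − M_∞)·e^(−t/τ); t/τ = 2690/2590 = 1.039, so e^(−t/τ) = 0.3540.
M(t) = 1.3984×10^6 − 793100 × 0.3540 = 1.1177×10^6 Tg N.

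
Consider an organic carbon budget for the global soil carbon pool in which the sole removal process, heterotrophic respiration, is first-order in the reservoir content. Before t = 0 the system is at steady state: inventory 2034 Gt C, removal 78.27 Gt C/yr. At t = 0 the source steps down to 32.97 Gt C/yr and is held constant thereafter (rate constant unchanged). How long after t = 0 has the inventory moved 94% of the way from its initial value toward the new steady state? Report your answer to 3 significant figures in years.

τ = M₀/F₀ = 2034/78.27 = 25.99 yr.
The remaining gap fraction is e^(−t/τ); 94% covered ⇒ e^(−t/τ) = 0.0600.
t = −τ ln(0.0600) = 25.99 × 2.813 = 73.11 yr.

73.1 yr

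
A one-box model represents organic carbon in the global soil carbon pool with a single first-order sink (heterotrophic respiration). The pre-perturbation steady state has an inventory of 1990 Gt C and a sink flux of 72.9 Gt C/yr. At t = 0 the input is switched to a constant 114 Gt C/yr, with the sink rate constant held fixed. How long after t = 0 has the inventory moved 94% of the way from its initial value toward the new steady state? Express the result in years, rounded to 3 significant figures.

τ = M₀/F₀ = 1990/72.9 = 27.30 yr.
The remaining gap fraction is e^(−t/τ); 94% covered ⇒ e^(−t/τ) = 0.0600.
t = −τ ln(0.0600) = 27.30 × 2.813 = 76.80 yr.

76.8 yr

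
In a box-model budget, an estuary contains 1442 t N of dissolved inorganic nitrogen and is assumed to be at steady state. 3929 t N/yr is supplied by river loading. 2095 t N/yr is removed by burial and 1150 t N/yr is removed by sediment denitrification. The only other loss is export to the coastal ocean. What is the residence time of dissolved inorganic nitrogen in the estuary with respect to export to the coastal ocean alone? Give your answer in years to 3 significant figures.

2.11 yr

At steady state ΣF_in = ΣF_out.
ΣF_in = 3929.0 t N/yr.
Export to the coastal ocean flux = ΣF_in − (2095 + 1150) = 3929.0 − 3245 = 684.0 t N/yr.
τ = M / F = 1442 / 684.0 = 2.108 yr.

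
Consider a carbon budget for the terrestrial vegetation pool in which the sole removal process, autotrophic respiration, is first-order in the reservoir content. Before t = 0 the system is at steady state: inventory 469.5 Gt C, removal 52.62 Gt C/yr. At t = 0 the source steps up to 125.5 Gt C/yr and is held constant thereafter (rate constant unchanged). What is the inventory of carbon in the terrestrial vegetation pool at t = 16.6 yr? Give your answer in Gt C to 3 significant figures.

1020 Gt C

The sink rate constant is k = F₀/M₀ = 52.62/469.5 = 0.1121 yr⁻¹.
Solving dM/dt = F₁ − kM with M(0) = M₀ gives M(t) = F₁/k + (M₀ − F₁/k)·e^(−kt).
F₁/k = 125.5/0.1121 = 1119.8 Gt C; kt = 0.1121 × 16.6 = 1.860, e^(−kt) = 0.1556.
M(16.6) = 1119.8 + (469.5 − 1119.8) × 0.1556 = 1119.8 − 101.2 = 1018.6 Gt C.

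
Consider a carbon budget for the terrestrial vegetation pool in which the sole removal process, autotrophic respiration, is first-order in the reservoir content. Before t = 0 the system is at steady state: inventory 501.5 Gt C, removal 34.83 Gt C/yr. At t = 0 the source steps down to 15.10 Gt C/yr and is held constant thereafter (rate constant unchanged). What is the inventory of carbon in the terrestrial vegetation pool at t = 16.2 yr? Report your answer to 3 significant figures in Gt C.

Residence time τ = M₀/F₀ = 14.40 yr. The eventual steady state is M_∞ = M₀·(F₁/F₀) = 501.5 × 15.10/34.83 = 217.42 Gt C.
The anomaly ΔM(t) = M(t) − M_∞ decays as ΔM₀·e^(−t/τ) with ΔM₀ = 501.5 − 217.42 = 284.1 Gt C.
At t = 16.2 yr, e^(−t/τ) = e^(−1.125) = 0.3246, so ΔM = 92.22 Gt C and M = 217.42 + 92.22 = 309.63 Gt C.

310 Gt C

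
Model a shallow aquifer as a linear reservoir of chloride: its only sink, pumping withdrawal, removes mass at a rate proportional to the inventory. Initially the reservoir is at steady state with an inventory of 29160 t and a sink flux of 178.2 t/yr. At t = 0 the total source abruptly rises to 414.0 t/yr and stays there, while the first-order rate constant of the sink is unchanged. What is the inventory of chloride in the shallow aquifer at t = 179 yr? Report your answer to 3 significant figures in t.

54800 t

τ = M₀/F₀ = 29160/178.2 = 163.6 yr; rate constant k = 1/τ.
New steady state M_∞ = F₁/k = F₁·τ = 414.0 × 163.6 = 67745 t.
M(t) = M_∞ + (M₀ − M_∞)·e^(−t/τ); t/τ = 179/163.6 = 1.094, so e^(−t/τ) = 0.3349.
M(t) = 67745 − 38590 × 0.3349 = 54823 t.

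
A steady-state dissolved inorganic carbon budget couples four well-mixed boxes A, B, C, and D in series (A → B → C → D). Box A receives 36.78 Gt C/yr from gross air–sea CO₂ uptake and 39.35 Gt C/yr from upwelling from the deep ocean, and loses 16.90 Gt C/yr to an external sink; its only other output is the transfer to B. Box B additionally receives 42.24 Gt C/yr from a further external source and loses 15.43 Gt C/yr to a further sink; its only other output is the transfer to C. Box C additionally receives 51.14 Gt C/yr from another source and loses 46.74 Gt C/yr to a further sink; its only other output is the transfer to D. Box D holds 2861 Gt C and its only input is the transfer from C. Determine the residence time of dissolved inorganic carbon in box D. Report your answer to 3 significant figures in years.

31.6 yr

Box A: F(A→B) = (36.78 + 39.35) − 16.90 = 59.230 Gt C/yr.
Box B: F(B→C) = (59.230 + 42.24) − 15.43 = 86.040 Gt C/yr.
Box C: F(C→D) = (86.040 + 51.14) − 46.74 = 90.440 Gt C/yr.
Box D throughput = its input = 90.440 Gt C/yr; τ = 2861 / 90.440 = 31.63 yr.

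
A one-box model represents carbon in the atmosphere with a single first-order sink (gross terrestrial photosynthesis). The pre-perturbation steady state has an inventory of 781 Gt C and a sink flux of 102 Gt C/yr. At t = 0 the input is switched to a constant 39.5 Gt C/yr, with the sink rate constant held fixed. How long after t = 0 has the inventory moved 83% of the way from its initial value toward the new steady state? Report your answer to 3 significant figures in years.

13.6 yr

τ = M₀/F₀ = 781/102 = 7.657 yr.
The remaining gap fraction is e^(−t/τ); 83% covered ⇒ e^(−t/τ) = 0.170.
t = −τ ln(0.170) = 7.657 × 1.772 = 13.57 yr.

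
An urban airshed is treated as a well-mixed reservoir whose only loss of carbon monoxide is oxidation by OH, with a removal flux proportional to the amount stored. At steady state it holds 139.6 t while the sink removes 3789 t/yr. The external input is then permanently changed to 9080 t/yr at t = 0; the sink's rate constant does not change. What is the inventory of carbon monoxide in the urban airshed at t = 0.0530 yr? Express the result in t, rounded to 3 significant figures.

Residence time τ = M₀/F₀ = 0.03684 yr. The eventual steady state is M_∞ = M₀·(F₁/F₀) = 139.6 × 9080/3789 = 334.54 t.
The anomaly ΔM(t) = M(t) − M_∞ decays as ΔM₀·e^(−t/τ) with ΔM₀ = 139.6 − 334.54 = −194.9 t.
At t = 0.0530 yr, e^(−t/τ) = e^(−1.439) = 0.2373, so ΔM = −46.25 t and M = 334.54 − 46.25 = 288.28 t.

288 t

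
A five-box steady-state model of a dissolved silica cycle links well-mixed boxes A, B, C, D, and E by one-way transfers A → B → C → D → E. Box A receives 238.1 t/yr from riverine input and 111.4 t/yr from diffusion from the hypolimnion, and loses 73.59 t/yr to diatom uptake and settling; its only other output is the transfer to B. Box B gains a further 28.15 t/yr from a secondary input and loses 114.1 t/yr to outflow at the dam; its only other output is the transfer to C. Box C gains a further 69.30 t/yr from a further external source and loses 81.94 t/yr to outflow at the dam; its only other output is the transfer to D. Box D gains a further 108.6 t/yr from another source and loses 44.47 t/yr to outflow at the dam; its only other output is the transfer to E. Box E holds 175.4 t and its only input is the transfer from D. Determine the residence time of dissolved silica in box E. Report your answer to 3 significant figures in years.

Box A: F(A→B) = (238.1 + 111.4) − 73.59 = 275.91 t/yr.
Box B: F(B→C) = (275.91 + 28.15) − 114.1 = 189.96 t/yr.
Box C: F(C→D) = (189.96 + 69.30) − 81.94 = 177.32 t/yr.
Box D: F(D→E) = (177.32 + 108.6) − 44.47 = 241.45 t/yr.
Box E throughput = its input = 241.45 t/yr; τ = 175.4 / 241.45 = 0.7264 yr.

0.726 yr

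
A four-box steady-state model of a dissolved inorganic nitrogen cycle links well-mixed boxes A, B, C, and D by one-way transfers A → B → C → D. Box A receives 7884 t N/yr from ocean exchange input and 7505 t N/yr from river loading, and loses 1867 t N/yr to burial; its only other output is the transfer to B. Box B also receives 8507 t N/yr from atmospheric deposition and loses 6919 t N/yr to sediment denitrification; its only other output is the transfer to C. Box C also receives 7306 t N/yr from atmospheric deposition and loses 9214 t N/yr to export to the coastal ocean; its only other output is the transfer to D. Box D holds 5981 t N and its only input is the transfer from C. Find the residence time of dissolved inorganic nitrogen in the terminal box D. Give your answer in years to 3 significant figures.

Box A: F(A→B) = (7884 + 7505) − 1867 = 13522 t N/yr.
Box B: F(B→C) = (13522 + 8507) − 6919 = 15110 t N/yr.
Box C: F(C→D) = (15110 + 7306) − 9214 = 13202 t N/yr.
Box D throughput = its input = 13202 t N/yr; τ = 5981 / 13202 = 0.4530 yr.

0.453 yr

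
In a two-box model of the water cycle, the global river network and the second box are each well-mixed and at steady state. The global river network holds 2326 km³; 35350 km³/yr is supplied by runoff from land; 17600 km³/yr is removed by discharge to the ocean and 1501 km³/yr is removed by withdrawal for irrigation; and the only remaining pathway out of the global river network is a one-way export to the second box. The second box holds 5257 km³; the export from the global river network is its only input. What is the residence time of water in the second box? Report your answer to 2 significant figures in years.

Balance the global river network: ΣF_in = 35350 km³/yr.
Export to the second box = ΣF_in − (17600 + 1501) = 16249 km³/yr.
At steady state the output of the second box equals its input, 16249 km³/yr.
τ = M / F = 5257 / 16249 = 0.3235 yr.

0.32 yr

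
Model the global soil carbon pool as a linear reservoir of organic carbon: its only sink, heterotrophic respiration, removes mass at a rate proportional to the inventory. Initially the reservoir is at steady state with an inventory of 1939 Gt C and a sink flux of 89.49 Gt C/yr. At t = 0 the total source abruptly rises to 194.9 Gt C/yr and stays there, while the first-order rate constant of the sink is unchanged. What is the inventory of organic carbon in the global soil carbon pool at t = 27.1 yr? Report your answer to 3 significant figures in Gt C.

Residence time τ = M₀/F₀ = 21.67 yr. The eventual steady state is M_∞ = M₀·(F₁/F₀) = 1939 × 194.9/89.49 = 4222.9 Gt C.
The anomaly ΔM(t) = M(t) − M_∞ decays as ΔM₀·e^(−t/τ) with ΔM₀ = 1939 − 4222.9 = −2284 Gt C.
At t = 27.1 yr, e^(−t/τ) = e^(−1.251) = 0.2863, so ΔM = −653.9 Gt C and M = 4222.9 − 653.9 = 3569.1 Gt C.

3570 Gt C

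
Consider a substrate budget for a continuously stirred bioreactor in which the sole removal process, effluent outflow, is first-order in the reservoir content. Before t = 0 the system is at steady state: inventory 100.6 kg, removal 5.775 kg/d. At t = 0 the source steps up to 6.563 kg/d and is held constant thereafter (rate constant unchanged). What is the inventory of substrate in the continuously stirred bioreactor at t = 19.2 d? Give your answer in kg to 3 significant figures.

τ = M₀/F₀ = 100.6/5.775 = 17.42 d; rate constant k = 1/τ.
New steady state M_∞ = F₁/k = F₁·τ = 6.563 × 17.42 = 114.33 kg.
M(t) = M_∞ + (M₀ − M_∞)·e^(−t/τ); t/τ = 19.2/17.42 = 1.102, so e^(−t/τ) = 0.3321.
M(t) = 114.33 − 13.73 × 0.3321 = 109.77 kg.

110 kg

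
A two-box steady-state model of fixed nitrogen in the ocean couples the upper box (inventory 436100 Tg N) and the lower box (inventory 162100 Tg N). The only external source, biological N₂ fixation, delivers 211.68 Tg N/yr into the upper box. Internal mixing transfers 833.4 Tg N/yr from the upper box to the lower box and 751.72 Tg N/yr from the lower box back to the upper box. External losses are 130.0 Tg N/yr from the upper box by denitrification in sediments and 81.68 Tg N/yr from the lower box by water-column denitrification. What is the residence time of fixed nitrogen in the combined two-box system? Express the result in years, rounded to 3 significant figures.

For the system as a whole, the A↔B exchange is internal and contributes nothing to the throughput; only the external sinks remove mass.
M_total = 436100 + 162100 = 598200 Tg N.
ΣF_external_out = 130.0 + 81.68 = 211.68 Tg N/yr.
τ = M_total / ΣF_ext = 598200 / 211.68 = 2826 yr.

2830 yr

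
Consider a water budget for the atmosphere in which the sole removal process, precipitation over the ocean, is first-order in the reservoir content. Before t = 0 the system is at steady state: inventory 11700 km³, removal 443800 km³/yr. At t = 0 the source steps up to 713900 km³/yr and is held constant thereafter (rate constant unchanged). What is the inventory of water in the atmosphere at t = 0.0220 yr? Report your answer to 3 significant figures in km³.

15700 km³

The sink rate constant is k = F₀/M₀ = 443800/11700 = 37.93 yr⁻¹.
Solving dM/dt = F₁ − kM with M(0) = M₀ gives M(t) = F₁/k + (M₀ − F₁/k)·e^(−kt).
F₁/k = 713900/37.93 = 18821 km³; kt = 37.93 × 0.0220 = 0.8345, e^(−kt) = 0.4341.
M(0.0220) = 18821 + (11700 − 18821) × 0.4341 = 18821 − 3091 = 15730 km³.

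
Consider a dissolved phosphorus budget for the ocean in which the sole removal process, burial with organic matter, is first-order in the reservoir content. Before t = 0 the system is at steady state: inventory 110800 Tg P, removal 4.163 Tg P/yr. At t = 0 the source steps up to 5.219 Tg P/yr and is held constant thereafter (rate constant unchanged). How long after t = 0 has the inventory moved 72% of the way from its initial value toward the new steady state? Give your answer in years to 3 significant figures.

33900 yr

τ = M₀/F₀ = 110800/4.163 = 26620 yr.
The remaining gap fraction is e^(−t/τ); 72% covered ⇒ e^(−t/τ) = 0.280.
t = −τ ln(0.280) = 26620 × 1.273 = 33880 yr.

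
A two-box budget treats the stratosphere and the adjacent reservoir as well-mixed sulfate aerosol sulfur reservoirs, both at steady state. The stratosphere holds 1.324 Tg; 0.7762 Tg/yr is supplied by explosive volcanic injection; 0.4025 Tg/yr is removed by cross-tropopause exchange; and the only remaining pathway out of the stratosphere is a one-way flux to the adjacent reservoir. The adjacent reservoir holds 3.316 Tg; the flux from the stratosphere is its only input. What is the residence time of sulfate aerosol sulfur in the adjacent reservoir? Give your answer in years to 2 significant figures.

Balance the stratosphere: ΣF_in = 0.77620 Tg/yr.
Flux to the adjacent reservoir = ΣF_in − (0.4025) = 0.37370 Tg/yr.
At steady state the output of the adjacent reservoir equals its input, 0.37370 Tg/yr.
τ = M / F = 3.316 / 0.37370 = 8.873 yr.

8.9 yr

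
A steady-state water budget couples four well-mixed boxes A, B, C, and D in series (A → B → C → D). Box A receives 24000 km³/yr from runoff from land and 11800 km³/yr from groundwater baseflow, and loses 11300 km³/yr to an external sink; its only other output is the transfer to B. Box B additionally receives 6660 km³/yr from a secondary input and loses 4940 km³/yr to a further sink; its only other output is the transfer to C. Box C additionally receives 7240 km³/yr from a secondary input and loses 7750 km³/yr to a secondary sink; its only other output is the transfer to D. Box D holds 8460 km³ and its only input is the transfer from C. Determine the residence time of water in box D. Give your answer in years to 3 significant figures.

Box A: F(A→B) = (24000 + 11800) − 11300 = 24500 km³/yr.
Box B: F(B→C) = (24500 + 6660) − 4940 = 26220 km³/yr.
Box C: F(C→D) = (26220 + 7240) − 7750 = 25710 km³/yr.
Box D throughput = its input = 25710 km³/yr; τ = 8460 / 25710 = 0.3291 yr.

0.329 yr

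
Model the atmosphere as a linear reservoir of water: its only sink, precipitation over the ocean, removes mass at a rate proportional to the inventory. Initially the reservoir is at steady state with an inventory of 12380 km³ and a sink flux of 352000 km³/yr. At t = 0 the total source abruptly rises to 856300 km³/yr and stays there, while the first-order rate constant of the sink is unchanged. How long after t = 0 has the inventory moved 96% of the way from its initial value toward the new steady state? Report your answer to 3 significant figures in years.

0.113 yr

τ = M₀/F₀ = 12380/352000 = 0.03517 yr.
The remaining gap fraction is e^(−t/τ); 96% covered ⇒ e^(−t/τ) = 0.0400.
t = −τ ln(0.0400) = 0.03517 × 3.219 = 0.1132 yr.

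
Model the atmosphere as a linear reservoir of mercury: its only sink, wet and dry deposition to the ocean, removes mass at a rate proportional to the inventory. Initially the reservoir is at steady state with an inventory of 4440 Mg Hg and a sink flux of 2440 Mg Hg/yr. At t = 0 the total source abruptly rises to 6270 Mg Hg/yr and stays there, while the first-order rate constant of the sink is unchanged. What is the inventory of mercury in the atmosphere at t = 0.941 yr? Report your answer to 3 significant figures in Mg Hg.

The sink rate constant is k = F₀/M₀ = 2440/4440 = 0.5495 yr⁻¹.
Solving dM/dt = F₁ − kM with M(0) = M₀ gives M(t) = F₁/k + (M₀ − F₁/k)·e^(−kt).
F₁/k = 6270/0.5495 = 11409 Mg Hg; kt = 0.5495 × 0.941 = 0.5171, e^(−kt) = 0.5962.
M(0.941) = 11409 + (4440 − 11409) × 0.5962 = 11409 − 4155 = 7254.0 Mg Hg.

7250 Mg Hg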